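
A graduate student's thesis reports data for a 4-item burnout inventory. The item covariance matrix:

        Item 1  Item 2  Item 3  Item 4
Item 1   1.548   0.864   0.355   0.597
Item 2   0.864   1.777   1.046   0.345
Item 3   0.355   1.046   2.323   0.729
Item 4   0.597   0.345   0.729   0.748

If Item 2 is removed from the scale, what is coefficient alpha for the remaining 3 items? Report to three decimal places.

Remaining items: Item 1, Item 3, Item 4 (k = 3).
Σσ²ᵢ = 1.548 + 2.323 + 0.748 = 4.619
σ²_total = 4.619 + 2 × 1.681 = 7.981
α (item deleted) = (3/2)·(1 − 4.619/7.981) = 0.632

α = 0.632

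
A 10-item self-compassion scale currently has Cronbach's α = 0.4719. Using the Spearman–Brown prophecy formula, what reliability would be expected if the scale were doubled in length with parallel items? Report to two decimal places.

predicted reliability = 0.64

Length factor m = 2
α' = m·α / (1 + (m−1)·α)
   = 2 × 0.4719 / (1 + (2 − 1) × 0.4719)
   = 0.9438 / 1.4719 = 0.64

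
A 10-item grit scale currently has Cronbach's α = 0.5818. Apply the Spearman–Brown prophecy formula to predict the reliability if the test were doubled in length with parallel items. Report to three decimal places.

predicted reliability = 0.736

Length factor m = 2
α' = m·α / (1 + (m−1)·α)
   = 2 × 0.5818 / (1 + (2 − 1) × 0.5818)
   = 1.1636 / 1.5818 = 0.736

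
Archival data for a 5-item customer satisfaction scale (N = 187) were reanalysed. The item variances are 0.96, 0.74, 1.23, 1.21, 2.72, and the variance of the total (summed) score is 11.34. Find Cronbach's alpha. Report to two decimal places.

α = 0.49

ΣVar(i) = 0.96 + 0.74 + 1.23 + 1.21 + 2.72 = 6.86
α = (k/(k−1))·(1 − ΣVar(i)/total variance) = (5/4)·(1 − 6.86/11.34) = 0.49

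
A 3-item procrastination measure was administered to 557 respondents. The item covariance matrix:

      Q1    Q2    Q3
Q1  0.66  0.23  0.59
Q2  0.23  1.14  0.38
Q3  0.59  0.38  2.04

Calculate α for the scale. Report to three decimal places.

α = 0.577

Σσᵢ² = 0.66 + 1.14 + 2.04 = 3.84
Sum of off-diagonal covariances = 1.20
σ²_T = 3.84 + 2 × 1.20 = 6.24
α = (k/(k−1))·(1 − Σσᵢ²/σ²_T) = (3/2)·(1 − 3.84/6.24) = 0.577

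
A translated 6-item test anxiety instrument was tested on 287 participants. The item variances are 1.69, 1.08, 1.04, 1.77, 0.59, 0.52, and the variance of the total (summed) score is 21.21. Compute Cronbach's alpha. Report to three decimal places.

Σσ²ᵢ = 1.69 + 1.08 + 1.04 + 1.77 + 0.59 + 0.52 = 6.69
α = (k/(k−1))·(1 − Σσ²ᵢ/Var(T)) = (6/5)·(1 − 6.69/21.21) = 0.821

α = 0.821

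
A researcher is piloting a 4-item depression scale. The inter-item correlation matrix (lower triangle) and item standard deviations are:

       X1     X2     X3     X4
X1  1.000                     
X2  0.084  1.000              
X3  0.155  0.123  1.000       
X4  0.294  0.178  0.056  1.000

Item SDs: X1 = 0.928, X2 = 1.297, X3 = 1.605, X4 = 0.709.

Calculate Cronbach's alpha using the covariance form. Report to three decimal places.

α = 0.352

Σσ²ᵢ = 0.928² + 1.297² + 1.605² + 0.709² = 5.6221
Covariances σ_ij = r_ij · s_i · s_j:
  σ(X1,X2) = 0.084 × 0.928 × 1.297 = 0.1011
  σ(X1,X3) = 0.155 × 0.928 × 1.605 = 0.2309
  σ(X1,X4) = 0.294 × 0.928 × 0.709 = 0.1934
  σ(X2,X3) = 0.123 × 1.297 × 1.605 = 0.2560
  σ(X2,X4) = 0.178 × 1.297 × 0.709 = 0.1637
  σ(X3,X4) = 0.056 × 1.605 × 0.709 = 0.0637
σ²_T = Σσ²ᵢ + 2·Σσ_ij = 5.6221 + 2 × 1.0088 = 7.6397
α = (4/3)·(1 − 5.6221/7.6397) = 0.352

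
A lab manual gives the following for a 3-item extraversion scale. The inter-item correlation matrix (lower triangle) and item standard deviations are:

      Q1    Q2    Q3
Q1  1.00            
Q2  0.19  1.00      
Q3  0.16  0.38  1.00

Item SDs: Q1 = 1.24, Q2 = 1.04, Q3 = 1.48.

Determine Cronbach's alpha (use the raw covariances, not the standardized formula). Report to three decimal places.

Σσ²ᵢ = 1.24² + 1.04² + 1.48² = 4.8096
Covariances σ_ij = r_ij · s_i · s_j:
  σ(Q1,Q2) = 0.19 × 1.24 × 1.04 = 0.2450
  σ(Q1,Q3) = 0.16 × 1.24 × 1.48 = 0.2936
  σ(Q2,Q3) = 0.38 × 1.04 × 1.48 = 0.5849
σ²_T = Σσ²ᵢ + 2·Σσ_ij = 4.8096 + 2 × 1.1235 = 7.0566
α = (3/2)·(1 − 4.8096/7.0566) = 0.478

α = 0.478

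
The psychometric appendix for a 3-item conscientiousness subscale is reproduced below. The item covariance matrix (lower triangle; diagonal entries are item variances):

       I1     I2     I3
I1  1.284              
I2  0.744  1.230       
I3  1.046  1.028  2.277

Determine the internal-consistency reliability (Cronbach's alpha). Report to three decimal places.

Σσᵢ² = 1.284 + 1.230 + 2.277 = 4.791
Sum of off-diagonal covariances = 2.818
Var(T) = 4.791 + 2 × 2.818 = 10.427
α = (k/(k−1))·(1 − Σσᵢ²/Var(T)) = (3/2)·(1 − 4.791/10.427) = 0.811

α = 0.811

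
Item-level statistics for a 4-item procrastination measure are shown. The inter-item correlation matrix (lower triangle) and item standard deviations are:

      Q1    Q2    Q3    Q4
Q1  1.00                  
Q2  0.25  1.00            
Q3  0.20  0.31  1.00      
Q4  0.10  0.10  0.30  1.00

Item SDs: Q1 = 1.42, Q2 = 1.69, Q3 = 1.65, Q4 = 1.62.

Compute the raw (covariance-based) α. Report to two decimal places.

Σσ²ᵢ = 1.42² + 1.69² + 1.65² + 1.62² = 10.2194
Covariances σ_ij = r_ij · s_i · s_j:
  σ(Q1,Q2) = 0.25 × 1.42 × 1.69 = 0.5999
  σ(Q1,Q3) = 0.20 × 1.42 × 1.65 = 0.4686
  σ(Q1,Q4) = 0.10 × 1.42 × 1.62 = 0.2300
  σ(Q2,Q3) = 0.31 × 1.69 × 1.65 = 0.8644
  σ(Q2,Q4) = 0.10 × 1.69 × 1.62 = 0.2738
  σ(Q3,Q4) = 0.30 × 1.65 × 1.62 = 0.8019
σ²_T = Σσ²ᵢ + 2·Σσ_ij = 10.2194 + 2 × 3.2386 = 16.6966
α = (4/3)·(1 − 10.2194/16.6966) = 0.52

α = 0.52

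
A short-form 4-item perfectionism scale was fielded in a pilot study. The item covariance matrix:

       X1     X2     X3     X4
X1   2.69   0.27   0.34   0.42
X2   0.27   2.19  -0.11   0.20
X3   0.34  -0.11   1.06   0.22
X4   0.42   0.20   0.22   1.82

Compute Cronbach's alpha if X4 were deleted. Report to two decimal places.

Cronbach's alpha = 0.22

Remaining items: X1, X2, X3 (k = 3).
Σσ²ᵢ = 2.69 + 2.19 + 1.06 = 5.94
Var(T) = 5.94 + 2 × 0.50 = 6.94
α (item deleted) = (3/2)·(1 − 5.94/6.94) = 0.22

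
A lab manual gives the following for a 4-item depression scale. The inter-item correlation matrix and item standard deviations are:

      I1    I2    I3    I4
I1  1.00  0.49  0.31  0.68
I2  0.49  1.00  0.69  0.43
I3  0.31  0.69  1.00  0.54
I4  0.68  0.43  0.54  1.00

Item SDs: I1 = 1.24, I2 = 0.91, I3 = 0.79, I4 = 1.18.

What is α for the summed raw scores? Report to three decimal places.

α = 0.803

Σσ²ᵢ = 1.24² + 0.91² + 0.79² + 1.18² = 4.3822
Covariances σ_ij = r_ij · s_i · s_j:
  σ(I1,I2) = 0.49 × 1.24 × 0.91 = 0.5529
  σ(I1,I3) = 0.31 × 1.24 × 0.79 = 0.3037
  σ(I1,I4) = 0.68 × 1.24 × 1.18 = 0.9950
  σ(I2,I3) = 0.69 × 0.91 × 0.79 = 0.4960
  σ(I2,I4) = 0.43 × 0.91 × 1.18 = 0.4617
  σ(I3,I4) = 0.54 × 0.79 × 1.18 = 0.5034
σ²_T = Σσ²ᵢ + 2·Σσ_ij = 4.3822 + 2 × 3.3127 = 11.0076
α = (4/3)·(1 − 4.3822/11.0076) = 0.803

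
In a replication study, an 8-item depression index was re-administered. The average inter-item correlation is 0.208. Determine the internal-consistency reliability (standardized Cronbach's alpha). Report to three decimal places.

standardized Cronbach's alpha = 0.678

Standardized α = k·r̄ / (1 + (k−1)·r̄) = 8 × 0.208 / (1 + 7 × 0.208)
  = 1.6640 / 2.4560 = 0.678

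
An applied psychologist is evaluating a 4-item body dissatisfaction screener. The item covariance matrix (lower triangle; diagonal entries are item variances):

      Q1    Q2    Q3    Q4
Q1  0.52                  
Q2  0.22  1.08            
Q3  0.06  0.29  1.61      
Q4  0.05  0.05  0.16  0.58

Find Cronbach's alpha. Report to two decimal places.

ΣVar(i) = 0.52 + 1.08 + 1.61 + 0.58 = 3.79
Σ_{i<j} σ_ij = 0.83
σ²_T = 3.79 + 2 × 0.83 = 5.45
α = (k/(k−1))·(1 − ΣVar(i)/σ²_T) = (4/3)·(1 − 3.79/5.45) = 0.41

Cronbach's alpha = 0.41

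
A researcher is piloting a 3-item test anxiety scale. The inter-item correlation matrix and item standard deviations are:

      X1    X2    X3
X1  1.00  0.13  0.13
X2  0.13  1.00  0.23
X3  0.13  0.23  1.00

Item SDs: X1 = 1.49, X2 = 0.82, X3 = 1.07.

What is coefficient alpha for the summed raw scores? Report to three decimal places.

Σσ²ᵢ = 1.49² + 0.82² + 1.07² = 4.0374
Covariances σ_ij = r_ij · s_i · s_j:
  σ(X1,X2) = 0.13 × 1.49 × 0.82 = 0.1588
  σ(X1,X3) = 0.13 × 1.49 × 1.07 = 0.2073
  σ(X2,X3) = 0.23 × 0.82 × 1.07 = 0.2018
σ²_T = Σσ²ᵢ + 2·Σσ_ij = 4.0374 + 2 × 0.5679 = 5.1732
α = (3/2)·(1 − 4.0374/5.1732) = 0.329

α = 0.329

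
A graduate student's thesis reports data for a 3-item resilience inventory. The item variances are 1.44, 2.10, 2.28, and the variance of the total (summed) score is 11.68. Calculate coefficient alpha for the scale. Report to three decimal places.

α = 0.753

Σσᵢ² = 1.44 + 2.10 + 2.28 = 5.82
α = (k/(k−1))·(1 − Σσᵢ²/σ²_total) = (3/2)·(1 − 5.82/11.68) = 0.753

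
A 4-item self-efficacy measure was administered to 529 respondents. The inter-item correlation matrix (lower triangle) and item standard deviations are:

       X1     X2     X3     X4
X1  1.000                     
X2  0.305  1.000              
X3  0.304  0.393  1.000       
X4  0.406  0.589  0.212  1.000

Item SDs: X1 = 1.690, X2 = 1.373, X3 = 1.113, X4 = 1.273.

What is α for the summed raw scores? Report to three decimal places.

Σσ²ᵢ = 1.690² + 1.373² + 1.113² + 1.273² = 7.6005
Covariances σ_ij = r_ij · s_i · s_j:
  σ(X1,X2) = 0.305 × 1.690 × 1.373 = 0.7077
  σ(X1,X3) = 0.304 × 1.690 × 1.113 = 0.5718
  σ(X1,X4) = 0.406 × 1.690 × 1.273 = 0.8735
  σ(X2,X3) = 0.393 × 1.373 × 1.113 = 0.6006
  σ(X2,X4) = 0.589 × 1.373 × 1.273 = 1.0295
  σ(X3,X4) = 0.212 × 1.113 × 1.273 = 0.3004
σ²_T = Σσ²ᵢ + 2·Σσ_ij = 7.6005 + 2 × 4.0835 = 15.7675
α = (4/3)·(1 − 7.6005/15.7675) = 0.691

α = 0.691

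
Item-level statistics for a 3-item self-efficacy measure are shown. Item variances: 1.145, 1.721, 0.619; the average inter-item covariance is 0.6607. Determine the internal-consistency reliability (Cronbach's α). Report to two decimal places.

α = 0.80

Σσᵢ² = 1.145 + 1.721 + 0.619 = 3.485
Sum of the 3 distinct covariances = 3 × 0.6607 = 1.9821
Var(T) = Σσᵢ² + 2·Σcov = 3.485 + 2 × 1.9821 = 7.4492
α = (3/2)·(1 − 3.485/7.4492) = 0.80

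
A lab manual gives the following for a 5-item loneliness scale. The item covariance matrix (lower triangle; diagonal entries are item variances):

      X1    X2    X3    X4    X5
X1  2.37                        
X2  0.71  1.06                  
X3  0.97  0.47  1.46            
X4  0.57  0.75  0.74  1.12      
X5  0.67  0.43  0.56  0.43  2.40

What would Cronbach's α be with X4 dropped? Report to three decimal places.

Cronbach's α = 0.681

Remaining items: X1, X2, X3, X5 (k = 4).
Σσ²ᵢ = 2.37 + 1.06 + 1.46 + 2.40 = 7.29
Var(T) = 7.29 + 2 × 3.81 = 14.91
α (item deleted) = (4/3)·(1 − 7.29/14.91) = 0.681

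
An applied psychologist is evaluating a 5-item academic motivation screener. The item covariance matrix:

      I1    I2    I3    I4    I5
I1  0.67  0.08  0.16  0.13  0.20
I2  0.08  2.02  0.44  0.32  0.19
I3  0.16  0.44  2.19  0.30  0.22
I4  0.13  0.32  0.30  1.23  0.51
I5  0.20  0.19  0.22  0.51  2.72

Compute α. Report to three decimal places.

ΣVar(i) = 0.67 + 2.02 + 2.19 + 1.23 + 2.72 = 8.83
Sum of the distinct covariances = 2.55
σ²_total = 8.83 + 2 × 2.55 = 13.93
α = (k/(k−1))·(1 − ΣVar(i)/σ²_total) = (5/4)·(1 − 8.83/13.93) = 0.458

α = 0.458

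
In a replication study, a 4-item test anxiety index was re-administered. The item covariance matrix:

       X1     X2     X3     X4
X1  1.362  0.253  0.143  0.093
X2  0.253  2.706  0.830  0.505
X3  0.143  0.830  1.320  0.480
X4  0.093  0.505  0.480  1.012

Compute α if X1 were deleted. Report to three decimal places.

Remaining items: X2, X3, X4 (k = 3).
Σσ²ᵢ = 2.706 + 1.320 + 1.012 = 5.038
σ²_T = 5.038 + 2 × 1.815 = 8.668
α (item deleted) = (3/2)·(1 − 5.038/8.668) = 0.628

α = 0.628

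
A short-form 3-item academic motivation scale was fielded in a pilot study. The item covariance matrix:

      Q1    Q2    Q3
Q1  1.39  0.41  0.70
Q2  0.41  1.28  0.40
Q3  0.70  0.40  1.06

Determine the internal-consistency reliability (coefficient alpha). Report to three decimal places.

Σσᵢ² = 1.39 + 1.28 + 1.06 = 3.73
Sum of off-diagonal covariances = 1.51
Var(T) = 3.73 + 2 × 1.51 = 6.75
α = (k/(k−1))·(1 − Σσᵢ²/Var(T)) = (3/2)·(1 − 3.73/6.75) = 0.671

α = 0.671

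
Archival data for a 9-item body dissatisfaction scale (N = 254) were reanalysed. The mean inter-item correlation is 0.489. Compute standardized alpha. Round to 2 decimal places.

Standardized α = k·r̄ / (1 + (k−1)·r̄) = 9 × 0.489 / (1 + 8 × 0.489)
  = 4.4010 / 4.9120 = 0.90

α = 0.90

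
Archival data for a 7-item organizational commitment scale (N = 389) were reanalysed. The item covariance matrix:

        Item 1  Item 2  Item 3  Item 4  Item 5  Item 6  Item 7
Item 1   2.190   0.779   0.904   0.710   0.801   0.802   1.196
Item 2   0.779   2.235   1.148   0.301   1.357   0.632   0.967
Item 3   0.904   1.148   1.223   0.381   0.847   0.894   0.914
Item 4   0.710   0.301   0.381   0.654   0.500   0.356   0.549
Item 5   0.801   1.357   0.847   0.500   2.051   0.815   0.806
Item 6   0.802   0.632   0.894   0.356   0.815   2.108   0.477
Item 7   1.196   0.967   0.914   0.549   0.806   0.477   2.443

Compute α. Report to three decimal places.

ΣVar(i) = 2.190 + 2.235 + 1.223 + 0.654 + 2.051 + 2.108 + 2.443 = 12.904
Σ_{i<j} σ_ij = 16.136
total variance = 12.904 + 2 × 16.136 = 45.176
α = (k/(k−1))·(1 − ΣVar(i)/total variance) = (7/6)·(1 − 12.904/45.176) = 0.833

α = 0.833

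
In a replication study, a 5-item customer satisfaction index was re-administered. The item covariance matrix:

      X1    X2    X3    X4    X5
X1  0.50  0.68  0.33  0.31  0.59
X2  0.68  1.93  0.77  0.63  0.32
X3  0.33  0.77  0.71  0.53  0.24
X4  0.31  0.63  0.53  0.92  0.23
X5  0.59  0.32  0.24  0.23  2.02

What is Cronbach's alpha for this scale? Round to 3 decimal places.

α = 0.755

sum of item variances = 0.50 + 1.93 + 0.71 + 0.92 + 2.02 = 6.08
Σ_{i<j} σ_ij = 4.63
σ²_total = 6.08 + 2 × 4.63 = 15.34
α = (k/(k−1))·(1 − sum of item variances/σ²_total) = (5/4)·(1 − 6.08/15.34) = 0.755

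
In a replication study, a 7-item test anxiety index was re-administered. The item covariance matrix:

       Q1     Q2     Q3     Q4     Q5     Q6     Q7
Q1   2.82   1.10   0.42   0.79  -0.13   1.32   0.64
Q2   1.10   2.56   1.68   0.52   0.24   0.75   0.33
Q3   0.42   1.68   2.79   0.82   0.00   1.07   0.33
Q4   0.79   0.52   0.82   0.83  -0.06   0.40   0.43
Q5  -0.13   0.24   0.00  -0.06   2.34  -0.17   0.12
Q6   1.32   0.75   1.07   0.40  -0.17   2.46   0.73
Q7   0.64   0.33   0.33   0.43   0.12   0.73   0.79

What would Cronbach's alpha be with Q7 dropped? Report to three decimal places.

Remaining items: Q1, Q2, Q3, Q4, Q5, Q6 (k = 6).
ΣVar(i) = 2.82 + 2.56 + 2.79 + 0.83 + 2.34 + 2.46 = 13.80
total variance = 13.80 + 2 × 8.75 = 31.30
α (item deleted) = (6/5)·(1 − 13.80/31.30) = 0.671

Cronbach's alpha = 0.671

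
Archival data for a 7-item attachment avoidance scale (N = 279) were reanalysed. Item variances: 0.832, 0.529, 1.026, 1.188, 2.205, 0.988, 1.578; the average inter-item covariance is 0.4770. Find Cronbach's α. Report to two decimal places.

Σσᵢ² = 0.832 + 0.529 + 1.026 + 1.188 + 2.205 + 0.988 + 1.578 = 8.346
Sum of the 21 distinct covariances = 21 × 0.4770 = 10.0170
total variance = Σσᵢ² + 2·Σcov = 8.346 + 2 × 10.0170 = 28.3800
α = (7/6)·(1 − 8.346/28.3800) = 0.82

α = 0.82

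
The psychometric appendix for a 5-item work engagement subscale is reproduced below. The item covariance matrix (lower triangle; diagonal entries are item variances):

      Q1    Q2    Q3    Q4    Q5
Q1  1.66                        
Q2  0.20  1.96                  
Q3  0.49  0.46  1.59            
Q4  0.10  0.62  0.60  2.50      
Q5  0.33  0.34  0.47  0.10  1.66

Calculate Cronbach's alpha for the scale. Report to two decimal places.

α = 0.55

sum of item variances = 1.66 + 1.96 + 1.59 + 2.50 + 1.66 = 9.37
Sum of off-diagonal covariances = 3.71
Var(T) = 9.37 + 2 × 3.71 = 16.79
α = (k/(k−1))·(1 − sum of item variances/Var(T)) = (5/4)·(1 − 9.37/16.79) = 0.55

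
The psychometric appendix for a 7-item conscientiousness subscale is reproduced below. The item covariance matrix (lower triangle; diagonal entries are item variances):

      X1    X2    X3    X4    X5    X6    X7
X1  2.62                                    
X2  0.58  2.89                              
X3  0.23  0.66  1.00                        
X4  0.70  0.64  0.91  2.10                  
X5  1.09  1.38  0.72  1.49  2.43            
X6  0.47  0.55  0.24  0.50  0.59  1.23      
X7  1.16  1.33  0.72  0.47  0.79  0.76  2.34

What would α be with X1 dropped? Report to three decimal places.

α = 0.795

Remaining items: X2, X3, X4, X5, X6, X7 (k = 6).
sum of item variances = 2.89 + 1.00 + 2.10 + 2.43 + 1.23 + 2.34 = 11.99
Var(T) = 11.99 + 2 × 11.75 = 35.49
α (item deleted) = (6/5)·(1 − 11.99/35.49) = 0.795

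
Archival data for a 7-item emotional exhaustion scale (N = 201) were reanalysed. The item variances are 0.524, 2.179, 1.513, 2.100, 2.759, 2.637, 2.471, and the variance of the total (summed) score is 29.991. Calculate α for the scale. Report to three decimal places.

α = 0.615

sum of item variances = 0.524 + 2.179 + 1.513 + 2.100 + 2.759 + 2.637 + 2.471 = 14.183
α = (k/(k−1))·(1 − sum of item variances/σ²_T) = (7/6)·(1 − 14.183/29.991) = 0.615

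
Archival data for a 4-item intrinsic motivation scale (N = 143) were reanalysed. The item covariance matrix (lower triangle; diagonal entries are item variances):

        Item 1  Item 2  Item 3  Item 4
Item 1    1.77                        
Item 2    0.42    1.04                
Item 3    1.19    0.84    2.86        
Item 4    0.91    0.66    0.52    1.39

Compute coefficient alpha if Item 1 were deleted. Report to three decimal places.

α = 0.650

Remaining items: Item 2, Item 3, Item 4 (k = 3).
ΣVar(i) = 1.04 + 2.86 + 1.39 = 5.29
Var(T) = 5.29 + 2 × 2.02 = 9.33
α (item deleted) = (3/2)·(1 − 5.29/9.33) = 0.650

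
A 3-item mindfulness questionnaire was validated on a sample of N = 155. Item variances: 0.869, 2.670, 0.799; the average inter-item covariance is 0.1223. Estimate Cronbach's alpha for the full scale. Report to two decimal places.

Cronbach's alpha = 0.22

Σσᵢ² = 0.869 + 2.670 + 0.799 = 4.338
Sum of the 3 distinct covariances = 3 × 0.1223 = 0.3669
total variance = Σσᵢ² + 2·Σcov = 4.338 + 2 × 0.3669 = 5.0718
α = (3/2)·(1 − 4.338/5.0718) = 0.22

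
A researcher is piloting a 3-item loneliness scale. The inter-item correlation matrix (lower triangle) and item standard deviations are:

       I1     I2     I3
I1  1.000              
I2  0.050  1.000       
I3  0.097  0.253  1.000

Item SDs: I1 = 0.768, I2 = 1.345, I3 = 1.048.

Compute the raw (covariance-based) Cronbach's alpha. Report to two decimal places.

Σσ²ᵢ = 0.768² + 1.345² + 1.048² = 3.4972
Covariances σ_ij = r_ij · s_i · s_j:
  σ(I1,I2) = 0.050 × 0.768 × 1.345 = 0.0516
  σ(I1,I3) = 0.097 × 0.768 × 1.048 = 0.0781
  σ(I2,I3) = 0.253 × 1.345 × 1.048 = 0.3566
σ²_T = Σσ²ᵢ + 2·Σσ_ij = 3.4972 + 2 × 0.4863 = 4.4698
α = (3/2)·(1 − 3.4972/4.4698) = 0.33

α = 0.33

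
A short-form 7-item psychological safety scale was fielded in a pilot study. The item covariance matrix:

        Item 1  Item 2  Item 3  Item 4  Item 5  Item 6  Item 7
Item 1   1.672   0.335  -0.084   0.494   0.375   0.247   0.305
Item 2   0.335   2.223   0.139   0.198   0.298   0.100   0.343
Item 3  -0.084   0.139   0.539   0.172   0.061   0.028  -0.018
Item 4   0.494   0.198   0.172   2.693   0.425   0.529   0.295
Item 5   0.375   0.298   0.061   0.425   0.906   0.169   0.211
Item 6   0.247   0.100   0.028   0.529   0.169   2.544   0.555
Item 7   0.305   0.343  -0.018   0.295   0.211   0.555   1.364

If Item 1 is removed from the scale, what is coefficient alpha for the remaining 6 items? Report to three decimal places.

α = 0.487

Remaining items: Item 2, Item 3, Item 4, Item 5, Item 6, Item 7 (k = 6).
Σσᵢ² = 2.223 + 0.539 + 2.693 + 0.906 + 2.544 + 1.364 = 10.269
Var(T) = 10.269 + 2 × 3.505 = 17.279
α (item deleted) = (6/5)·(1 − 10.269/17.279) = 0.487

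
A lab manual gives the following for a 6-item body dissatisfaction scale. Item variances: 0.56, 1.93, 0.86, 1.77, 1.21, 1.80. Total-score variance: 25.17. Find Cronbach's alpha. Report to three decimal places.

α = 0.812

Σσᵢ² = 0.56 + 1.93 + 0.86 + 1.77 + 1.21 + 1.80 = 8.13
α = (k/(k−1))·(1 − Σσᵢ²/σ²_T) = (6/5)·(1 − 8.13/25.17) = 0.812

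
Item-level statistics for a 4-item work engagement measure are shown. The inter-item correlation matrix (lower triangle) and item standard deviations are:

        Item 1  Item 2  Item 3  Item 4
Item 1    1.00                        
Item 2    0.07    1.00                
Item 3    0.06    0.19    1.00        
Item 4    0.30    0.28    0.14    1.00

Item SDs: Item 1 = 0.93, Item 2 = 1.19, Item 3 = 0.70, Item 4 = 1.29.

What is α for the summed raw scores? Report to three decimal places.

Σσ²ᵢ = 0.93² + 1.19² + 0.70² + 1.29² = 4.4351
Covariances σ_ij = r_ij · s_i · s_j:
  σ(Item 1,Item 2) = 0.07 × 0.93 × 1.19 = 0.0775
  σ(Item 1,Item 3) = 0.06 × 0.93 × 0.70 = 0.0391
  σ(Item 1,Item 4) = 0.30 × 0.93 × 1.29 = 0.3599
  σ(Item 2,Item 3) = 0.19 × 1.19 × 0.70 = 0.1583
  σ(Item 2,Item 4) = 0.28 × 1.19 × 1.29 = 0.4298
  σ(Item 3,Item 4) = 0.14 × 0.70 × 1.29 = 0.1264
σ²_T = Σσ²ᵢ + 2·Σσ_ij = 4.4351 + 2 × 1.1910 = 6.8171
α = (4/3)·(1 − 4.4351/6.8171) = 0.466

α = 0.466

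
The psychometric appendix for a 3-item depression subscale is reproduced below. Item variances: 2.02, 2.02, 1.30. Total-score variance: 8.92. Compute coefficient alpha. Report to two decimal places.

Σσᵢ² = 2.02 + 2.02 + 1.30 = 5.34
α = (k/(k−1))·(1 − Σσᵢ²/σ²_total) = (3/2)·(1 − 5.34/8.92) = 0.60

α = 0.60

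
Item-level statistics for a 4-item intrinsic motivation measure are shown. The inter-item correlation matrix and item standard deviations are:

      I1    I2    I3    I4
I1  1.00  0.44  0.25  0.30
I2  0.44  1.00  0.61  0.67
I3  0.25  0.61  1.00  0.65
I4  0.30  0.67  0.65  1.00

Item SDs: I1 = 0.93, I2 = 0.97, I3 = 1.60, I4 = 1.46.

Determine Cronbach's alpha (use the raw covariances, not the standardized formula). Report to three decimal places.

Cronbach's alpha = 0.781

Σσ²ᵢ = 0.93² + 0.97² + 1.60² + 1.46² = 6.4974
Covariances σ_ij = r_ij · s_i · s_j:
  σ(I1,I2) = 0.44 × 0.93 × 0.97 = 0.3969
  σ(I1,I3) = 0.25 × 0.93 × 1.60 = 0.3720
  σ(I1,I4) = 0.30 × 0.93 × 1.46 = 0.4073
  σ(I2,I3) = 0.61 × 0.97 × 1.60 = 0.9467
  σ(I2,I4) = 0.67 × 0.97 × 1.46 = 0.9489
  σ(I3,I4) = 0.65 × 1.60 × 1.46 = 1.5184
σ²_T = Σσ²ᵢ + 2·Σσ_ij = 6.4974 + 2 × 4.5902 = 15.6778
α = (4/3)·(1 − 6.4974/15.6778) = 0.781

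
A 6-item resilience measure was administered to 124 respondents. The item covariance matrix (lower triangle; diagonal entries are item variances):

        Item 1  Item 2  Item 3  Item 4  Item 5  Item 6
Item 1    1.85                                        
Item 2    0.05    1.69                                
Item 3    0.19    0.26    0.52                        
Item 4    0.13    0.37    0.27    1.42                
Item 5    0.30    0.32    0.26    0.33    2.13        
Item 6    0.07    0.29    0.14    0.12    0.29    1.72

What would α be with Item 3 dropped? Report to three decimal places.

Remaining items: Item 1, Item 2, Item 4, Item 5, Item 6 (k = 5).
Σσᵢ² = 1.85 + 1.69 + 1.42 + 2.13 + 1.72 = 8.81
σ²_T = 8.81 + 2 × 2.27 = 13.35
α (item deleted) = (5/4)·(1 − 8.81/13.35) = 0.425

α = 0.425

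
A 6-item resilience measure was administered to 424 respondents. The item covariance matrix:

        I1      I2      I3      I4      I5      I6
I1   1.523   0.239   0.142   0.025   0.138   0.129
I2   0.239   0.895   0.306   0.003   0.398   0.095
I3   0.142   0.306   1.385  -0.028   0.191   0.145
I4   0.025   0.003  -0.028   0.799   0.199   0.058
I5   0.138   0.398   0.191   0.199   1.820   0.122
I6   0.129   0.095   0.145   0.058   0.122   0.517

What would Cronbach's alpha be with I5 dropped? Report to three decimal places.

Cronbach's alpha = 0.379

Remaining items: I1, I2, I3, I4, I6 (k = 5).
Σσᵢ² = 1.523 + 0.895 + 1.385 + 0.799 + 0.517 = 5.119
σ²_total = 5.119 + 2 × 1.114 = 7.347
α (item deleted) = (5/4)·(1 − 5.119/7.347) = 0.379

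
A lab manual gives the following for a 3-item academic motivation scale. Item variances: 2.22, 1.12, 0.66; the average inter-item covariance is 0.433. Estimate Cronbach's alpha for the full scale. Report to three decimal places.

Σσ²ᵢ = 2.22 + 1.12 + 0.66 = 4.00
Sum of the 3 distinct covariances = 3 × 0.433 = 1.299
σ²_T = Σσ²ᵢ + 2·Σcov = 4.00 + 2 × 1.299 = 6.598
α = (3/2)·(1 − 4.00/6.598) = 0.591

α = 0.591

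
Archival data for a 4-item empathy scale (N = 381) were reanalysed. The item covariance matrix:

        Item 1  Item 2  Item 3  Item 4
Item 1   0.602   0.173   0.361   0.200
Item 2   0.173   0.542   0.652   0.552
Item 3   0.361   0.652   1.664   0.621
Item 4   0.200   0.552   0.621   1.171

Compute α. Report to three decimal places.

Σσᵢ² = 0.602 + 0.542 + 1.664 + 1.171 = 3.979
Sum of off-diagonal covariances = 2.559
σ²_T = 3.979 + 2 × 2.559 = 9.097
α = (k/(k−1))·(1 − Σσᵢ²/σ²_T) = (4/3)·(1 − 3.979/9.097) = 0.750

α = 0.750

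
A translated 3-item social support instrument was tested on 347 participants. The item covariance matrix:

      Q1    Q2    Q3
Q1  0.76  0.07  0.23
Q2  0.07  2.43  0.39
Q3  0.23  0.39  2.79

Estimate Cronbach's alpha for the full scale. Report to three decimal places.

α = 0.281

Σσᵢ² = 0.76 + 2.43 + 2.79 = 5.98
Sum of off-diagonal covariances = 0.69
total variance = 5.98 + 2 × 0.69 = 7.36
α = (k/(k−1))·(1 − Σσᵢ²/total variance) = (3/2)·(1 − 5.98/7.36) = 0.281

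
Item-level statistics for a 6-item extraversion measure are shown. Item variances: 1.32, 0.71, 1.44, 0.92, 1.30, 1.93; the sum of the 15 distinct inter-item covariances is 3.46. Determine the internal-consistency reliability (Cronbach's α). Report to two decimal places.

Σσ²ᵢ = 1.32 + 0.71 + 1.44 + 0.92 + 1.30 + 1.93 = 7.62
Sum of distinct covariances = 3.46
σ²_T = Σσ²ᵢ + 2·Σcov = 7.62 + 2 × 3.46 = 14.54
α = (6/5)·(1 − 7.62/14.54) = 0.57

Cronbach's α = 0.57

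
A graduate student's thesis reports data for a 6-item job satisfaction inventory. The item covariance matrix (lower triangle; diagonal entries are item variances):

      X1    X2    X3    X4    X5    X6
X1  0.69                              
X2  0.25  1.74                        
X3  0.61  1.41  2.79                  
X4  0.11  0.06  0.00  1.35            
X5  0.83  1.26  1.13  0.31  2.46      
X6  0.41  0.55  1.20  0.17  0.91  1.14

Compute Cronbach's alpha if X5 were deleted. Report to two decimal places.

Remaining items: X1, X2, X3, X4, X6 (k = 5).
Σσᵢ² = 0.69 + 1.74 + 2.79 + 1.35 + 1.14 = 7.71
Var(T) = 7.71 + 2 × 4.77 = 17.25
α (item deleted) = (5/4)·(1 − 7.71/17.25) = 0.69

Cronbach's alpha = 0.69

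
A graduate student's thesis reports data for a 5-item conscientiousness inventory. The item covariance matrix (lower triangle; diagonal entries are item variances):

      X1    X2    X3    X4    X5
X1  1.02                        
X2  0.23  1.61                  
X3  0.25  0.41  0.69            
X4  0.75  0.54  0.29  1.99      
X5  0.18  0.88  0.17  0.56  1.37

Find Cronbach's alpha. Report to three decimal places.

α = 0.701

Σσᵢ² = 1.02 + 1.61 + 0.69 + 1.99 + 1.37 = 6.68
Σ_{i<j} σ_ij = 4.26
σ²_total = 6.68 + 2 × 4.26 = 15.20
α = (k/(k−1))·(1 − Σσᵢ²/σ²_total) = (5/4)·(1 − 6.68/15.20) = 0.701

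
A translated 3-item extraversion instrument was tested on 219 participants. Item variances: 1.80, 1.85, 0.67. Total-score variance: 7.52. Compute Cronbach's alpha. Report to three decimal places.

α = 0.638

Σσ²ᵢ = 1.80 + 1.85 + 0.67 = 4.32
α = (k/(k−1))·(1 − Σσ²ᵢ/total variance) = (3/2)·(1 − 4.32/7.52) = 0.638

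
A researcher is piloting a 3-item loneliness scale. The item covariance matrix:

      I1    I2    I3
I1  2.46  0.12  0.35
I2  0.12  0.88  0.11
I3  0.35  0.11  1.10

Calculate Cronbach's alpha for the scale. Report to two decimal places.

Cronbach's alpha = 0.31

Σσᵢ² = 2.46 + 0.88 + 1.10 = 4.44
Σ_{i<j} σ_ij = 0.58
total variance = 4.44 + 2 × 0.58 = 5.60
α = (k/(k−1))·(1 − Σσᵢ²/total variance) = (3/2)·(1 − 4.44/5.60) = 0.31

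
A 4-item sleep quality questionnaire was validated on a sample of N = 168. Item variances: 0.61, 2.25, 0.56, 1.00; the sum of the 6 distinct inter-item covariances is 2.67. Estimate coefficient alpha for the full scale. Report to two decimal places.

ΣVar(i) = 0.61 + 2.25 + 0.56 + 1.00 = 4.42
Sum of distinct covariances = 2.67
total variance = ΣVar(i) + 2·Σcov = 4.42 + 2 × 2.67 = 9.76
α = (4/3)·(1 − 4.42/9.76) = 0.73

α = 0.73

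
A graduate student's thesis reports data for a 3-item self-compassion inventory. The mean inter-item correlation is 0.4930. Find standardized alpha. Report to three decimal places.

standardized alpha = 0.745

Standardized α = k·r̄ / (1 + (k−1)·r̄) = 3 × 0.4930 / (1 + 2 × 0.4930)
  = 1.4790 / 1.9860 = 0.745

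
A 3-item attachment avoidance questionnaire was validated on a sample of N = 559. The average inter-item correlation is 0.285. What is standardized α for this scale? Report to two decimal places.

Standardized α = k·r̄ / (1 + (k−1)·r̄) = 3 × 0.285 / (1 + 2 × 0.285)
  = 0.8550 / 1.5700 = 0.54

α = 0.54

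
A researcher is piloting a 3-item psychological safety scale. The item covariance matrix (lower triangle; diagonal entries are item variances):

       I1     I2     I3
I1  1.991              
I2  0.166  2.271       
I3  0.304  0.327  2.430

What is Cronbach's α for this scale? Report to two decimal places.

Cronbach's α = 0.29

ΣVar(i) = 1.991 + 2.271 + 2.430 = 6.692
Sum of off-diagonal covariances = 0.797
σ²_total = 6.692 + 2 × 0.797 = 8.286
α = (k/(k−1))·(1 − ΣVar(i)/σ²_total) = (3/2)·(1 − 6.692/8.286) = 0.29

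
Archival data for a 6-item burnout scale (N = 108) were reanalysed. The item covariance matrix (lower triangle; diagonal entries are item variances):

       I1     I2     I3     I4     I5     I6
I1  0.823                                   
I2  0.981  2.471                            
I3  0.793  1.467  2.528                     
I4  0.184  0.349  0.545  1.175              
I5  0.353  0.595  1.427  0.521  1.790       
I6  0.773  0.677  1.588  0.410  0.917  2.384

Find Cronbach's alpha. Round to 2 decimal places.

Σσ²ᵢ = 0.823 + 2.471 + 2.528 + 1.175 + 1.790 + 2.384 = 11.171
Σ_{i<j} σ_ij = 11.580
σ²_T = 11.171 + 2 × 11.580 = 34.331
α = (k/(k−1))·(1 − Σσ²ᵢ/σ²_T) = (6/5)·(1 − 11.171/34.331) = 0.81

α = 0.81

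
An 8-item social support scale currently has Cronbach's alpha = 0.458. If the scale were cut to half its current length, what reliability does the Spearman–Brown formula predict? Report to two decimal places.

Length factor m = 1/2
α' = m·α / (1 − (1−m)·α)
   = 1/2 × 0.458 / (1 − (1 − 1/2) × 0.458)
   = 0.2290 / 0.7710 = 0.30

predicted reliability = 0.30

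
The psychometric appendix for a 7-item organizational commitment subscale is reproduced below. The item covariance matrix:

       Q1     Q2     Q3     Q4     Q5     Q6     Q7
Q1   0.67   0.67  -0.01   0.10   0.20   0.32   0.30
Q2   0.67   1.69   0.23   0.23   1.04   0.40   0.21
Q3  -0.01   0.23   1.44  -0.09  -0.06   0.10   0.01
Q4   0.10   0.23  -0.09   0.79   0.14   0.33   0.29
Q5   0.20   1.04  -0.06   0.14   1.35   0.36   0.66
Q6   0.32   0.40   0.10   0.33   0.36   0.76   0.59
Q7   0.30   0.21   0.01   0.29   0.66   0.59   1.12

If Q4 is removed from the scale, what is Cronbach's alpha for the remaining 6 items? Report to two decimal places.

Cronbach's alpha = 0.71

Remaining items: Q1, Q2, Q3, Q5, Q6, Q7 (k = 6).
sum of item variances = 0.67 + 1.69 + 1.44 + 1.35 + 0.76 + 1.12 = 7.03
Var(T) = 7.03 + 2 × 5.02 = 17.07
α (item deleted) = (6/5)·(1 − 7.03/17.07) = 0.71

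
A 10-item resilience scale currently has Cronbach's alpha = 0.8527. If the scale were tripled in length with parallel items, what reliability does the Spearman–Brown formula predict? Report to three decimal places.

predicted reliability = 0.946

Length factor m = 3
α' = m·α / (1 + (m−1)·α)
   = 3 × 0.8527 / (1 + (3 − 1) × 0.8527)
   = 2.5581 / 2.7054 = 0.946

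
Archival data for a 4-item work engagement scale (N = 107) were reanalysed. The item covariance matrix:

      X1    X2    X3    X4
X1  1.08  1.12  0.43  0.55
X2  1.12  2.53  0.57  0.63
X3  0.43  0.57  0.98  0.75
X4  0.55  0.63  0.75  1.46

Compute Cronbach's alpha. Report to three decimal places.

α = 0.763

Σσ²ᵢ = 1.08 + 2.53 + 0.98 + 1.46 = 6.05
Sum of the distinct covariances = 4.05
σ²_T = 6.05 + 2 × 4.05 = 14.15
α = (k/(k−1))·(1 − Σσ²ᵢ/σ²_T) = (4/3)·(1 − 6.05/14.15) = 0.763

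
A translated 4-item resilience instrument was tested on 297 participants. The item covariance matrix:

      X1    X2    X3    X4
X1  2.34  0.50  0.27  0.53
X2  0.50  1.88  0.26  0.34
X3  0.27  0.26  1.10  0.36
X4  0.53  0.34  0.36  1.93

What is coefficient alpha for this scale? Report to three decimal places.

α = 0.512

sum of item variances = 2.34 + 1.88 + 1.10 + 1.93 = 7.25
Sum of off-diagonal covariances = 2.26
σ²_total = 7.25 + 2 × 2.26 = 11.77
α = (k/(k−1))·(1 − sum of item variances/σ²_total) = (4/3)·(1 − 7.25/11.77) = 0.512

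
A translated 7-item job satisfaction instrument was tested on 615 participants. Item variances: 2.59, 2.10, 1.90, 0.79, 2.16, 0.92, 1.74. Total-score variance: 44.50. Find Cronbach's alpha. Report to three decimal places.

Cronbach's alpha = 0.847

ΣVar(i) = 2.59 + 2.10 + 1.90 + 0.79 + 2.16 + 0.92 + 1.74 = 12.20
α = (k/(k−1))·(1 − ΣVar(i)/Var(T)) = (7/6)·(1 − 12.20/44.50) = 0.847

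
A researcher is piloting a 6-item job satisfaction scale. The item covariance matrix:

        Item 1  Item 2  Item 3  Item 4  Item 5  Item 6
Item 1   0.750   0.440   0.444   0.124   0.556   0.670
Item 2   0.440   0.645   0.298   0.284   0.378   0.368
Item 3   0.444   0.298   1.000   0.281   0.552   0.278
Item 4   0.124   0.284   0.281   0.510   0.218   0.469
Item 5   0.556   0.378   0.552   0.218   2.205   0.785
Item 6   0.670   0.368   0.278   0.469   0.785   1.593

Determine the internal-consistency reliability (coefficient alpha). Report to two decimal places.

α = 0.78

Σσᵢ² = 0.750 + 0.645 + 1.000 + 0.510 + 2.205 + 1.593 = 6.703
Σ_{i<j} σ_ij = 6.145
total variance = 6.703 + 2 × 6.145 = 18.993
α = (k/(k−1))·(1 − Σσᵢ²/total variance) = (6/5)·(1 − 6.703/18.993) = 0.78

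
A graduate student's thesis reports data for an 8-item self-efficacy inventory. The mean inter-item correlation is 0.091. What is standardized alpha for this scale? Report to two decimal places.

Standardized α = k·r̄ / (1 + (k−1)·r̄) = 8 × 0.091 / (1 + 7 × 0.091)
  = 0.7280 / 1.6370 = 0.44

standardized alpha = 0.44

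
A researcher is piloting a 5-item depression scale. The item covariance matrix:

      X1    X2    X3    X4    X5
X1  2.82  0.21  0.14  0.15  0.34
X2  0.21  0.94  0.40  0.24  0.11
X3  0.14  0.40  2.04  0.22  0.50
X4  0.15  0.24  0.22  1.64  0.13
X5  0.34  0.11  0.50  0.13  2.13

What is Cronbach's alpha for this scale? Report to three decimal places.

Σσᵢ² = 2.82 + 0.94 + 2.04 + 1.64 + 2.13 = 9.57
Σ_{i<j} σ_ij = 2.44
σ²_T = 9.57 + 2 × 2.44 = 14.45
α = (k/(k−1))·(1 − Σσᵢ²/σ²_T) = (5/4)·(1 − 9.57/14.45) = 0.422

α = 0.422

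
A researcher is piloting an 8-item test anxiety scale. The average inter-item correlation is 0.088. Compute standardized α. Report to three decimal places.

Standardized α = k·r̄ / (1 + (k−1)·r̄) = 8 × 0.088 / (1 + 7 × 0.088)
  = 0.7040 / 1.6160 = 0.436

α = 0.436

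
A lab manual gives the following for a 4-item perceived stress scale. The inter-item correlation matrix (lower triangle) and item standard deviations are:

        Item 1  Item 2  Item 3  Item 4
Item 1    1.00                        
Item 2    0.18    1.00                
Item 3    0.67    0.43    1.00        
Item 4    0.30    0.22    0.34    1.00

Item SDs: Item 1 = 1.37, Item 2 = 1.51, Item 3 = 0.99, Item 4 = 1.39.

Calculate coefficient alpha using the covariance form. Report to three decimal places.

Σσ²ᵢ = 1.37² + 1.51² + 0.99² + 1.39² = 7.0692
Covariances σ_ij = r_ij · s_i · s_j:
  σ(Item 1,Item 2) = 0.18 × 1.37 × 1.51 = 0.3724
  σ(Item 1,Item 3) = 0.67 × 1.37 × 0.99 = 0.9087
  σ(Item 1,Item 4) = 0.30 × 1.37 × 1.39 = 0.5713
  σ(Item 2,Item 3) = 0.43 × 1.51 × 0.99 = 0.6428
  σ(Item 2,Item 4) = 0.22 × 1.51 × 1.39 = 0.4618
  σ(Item 3,Item 4) = 0.34 × 0.99 × 1.39 = 0.4679
σ²_T = Σσ²ᵢ + 2·Σσ_ij = 7.0692 + 2 × 3.4249 = 13.9190
α = (4/3)·(1 − 7.0692/13.9190) = 0.656

α = 0.656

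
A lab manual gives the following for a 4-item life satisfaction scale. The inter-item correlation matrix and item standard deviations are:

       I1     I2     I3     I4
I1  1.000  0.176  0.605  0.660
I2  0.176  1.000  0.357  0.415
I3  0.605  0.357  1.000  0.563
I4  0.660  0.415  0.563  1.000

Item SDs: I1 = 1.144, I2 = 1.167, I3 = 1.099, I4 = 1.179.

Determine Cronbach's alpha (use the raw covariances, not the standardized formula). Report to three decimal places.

Σσ²ᵢ = 1.144² + 1.167² + 1.099² + 1.179² = 5.2685
Covariances σ_ij = r_ij · s_i · s_j:
  σ(I1,I2) = 0.176 × 1.144 × 1.167 = 0.2350
  σ(I1,I3) = 0.605 × 1.144 × 1.099 = 0.7606
  σ(I1,I4) = 0.660 × 1.144 × 1.179 = 0.8902
  σ(I2,I3) = 0.357 × 1.167 × 1.099 = 0.4579
  σ(I2,I4) = 0.415 × 1.167 × 1.179 = 0.5710
  σ(I3,I4) = 0.563 × 1.099 × 1.179 = 0.7295
σ²_T = Σσ²ᵢ + 2·Σσ_ij = 5.2685 + 2 × 3.6442 = 12.5569
α = (4/3)·(1 − 5.2685/12.5569) = 0.774

α = 0.774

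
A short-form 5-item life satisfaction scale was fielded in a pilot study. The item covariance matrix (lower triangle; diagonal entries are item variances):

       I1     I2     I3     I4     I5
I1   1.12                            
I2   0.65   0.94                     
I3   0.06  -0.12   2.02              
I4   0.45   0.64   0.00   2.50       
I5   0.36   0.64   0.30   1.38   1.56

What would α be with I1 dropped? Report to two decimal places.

α = 0.60

Remaining items: I2, I3, I4, I5 (k = 4).
Σσᵢ² = 0.94 + 2.02 + 2.50 + 1.56 = 7.02
Var(T) = 7.02 + 2 × 2.84 = 12.70
α (item deleted) = (4/3)·(1 − 7.02/12.70) = 0.60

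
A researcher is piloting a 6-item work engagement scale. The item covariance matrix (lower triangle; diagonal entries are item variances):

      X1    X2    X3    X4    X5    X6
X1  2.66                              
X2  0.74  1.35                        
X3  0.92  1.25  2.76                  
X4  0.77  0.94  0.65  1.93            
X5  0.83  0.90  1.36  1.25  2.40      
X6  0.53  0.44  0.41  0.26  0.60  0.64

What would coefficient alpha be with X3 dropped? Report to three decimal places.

Remaining items: X1, X2, X4, X5, X6 (k = 5).
Σσ²ᵢ = 2.66 + 1.35 + 1.93 + 2.40 + 0.64 = 8.98
Var(T) = 8.98 + 2 × 7.26 = 23.50
α (item deleted) = (5/4)·(1 − 8.98/23.50) = 0.772

coefficient alpha = 0.772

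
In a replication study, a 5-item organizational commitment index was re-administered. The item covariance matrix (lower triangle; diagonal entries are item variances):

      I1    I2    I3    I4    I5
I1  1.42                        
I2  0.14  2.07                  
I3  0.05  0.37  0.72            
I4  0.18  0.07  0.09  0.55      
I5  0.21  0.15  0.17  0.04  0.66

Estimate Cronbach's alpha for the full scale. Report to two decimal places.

Cronbach's alpha = 0.44

sum of item variances = 1.42 + 2.07 + 0.72 + 0.55 + 0.66 = 5.42
Σ_{i<j} σ_ij = 1.47
Var(T) = 5.42 + 2 × 1.47 = 8.36
α = (k/(k−1))·(1 − sum of item variances/Var(T)) = (5/4)·(1 − 5.42/8.36) = 0.44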